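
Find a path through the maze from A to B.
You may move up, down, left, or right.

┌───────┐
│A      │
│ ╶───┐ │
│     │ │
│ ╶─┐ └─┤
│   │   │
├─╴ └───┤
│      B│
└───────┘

Finding the shortest path through the maze:
Path length: 6 steps
Directions: down → down → right → down → right → right

Solution:

┌───────┐
│A      │
│ ╶───┐ │
│↓    │ │
│ ╶─┐ └─┤
│↳ ↓│   │
├─╴ └───┤
│  ↳ → B│
└───────┘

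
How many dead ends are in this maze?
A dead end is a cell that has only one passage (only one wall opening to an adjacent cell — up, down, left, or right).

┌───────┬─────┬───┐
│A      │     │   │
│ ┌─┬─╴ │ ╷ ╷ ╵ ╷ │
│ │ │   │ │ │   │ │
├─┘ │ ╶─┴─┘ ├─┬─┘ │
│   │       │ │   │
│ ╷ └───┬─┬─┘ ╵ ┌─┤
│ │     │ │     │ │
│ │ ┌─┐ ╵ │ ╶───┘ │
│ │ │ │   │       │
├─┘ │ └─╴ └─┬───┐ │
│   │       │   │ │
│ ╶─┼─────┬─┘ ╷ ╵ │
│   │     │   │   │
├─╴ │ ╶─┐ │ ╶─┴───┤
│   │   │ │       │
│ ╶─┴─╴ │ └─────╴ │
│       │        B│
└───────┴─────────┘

Checking each cell for number of passages:

Dead ends found at positions:
  (1, 0)
  (1, 1)
  (1, 4)
  (2, 6)
  (3, 4)
  (3, 8)
  (4, 0)
  (4, 2)
  (5, 5)
Total dead ends: 9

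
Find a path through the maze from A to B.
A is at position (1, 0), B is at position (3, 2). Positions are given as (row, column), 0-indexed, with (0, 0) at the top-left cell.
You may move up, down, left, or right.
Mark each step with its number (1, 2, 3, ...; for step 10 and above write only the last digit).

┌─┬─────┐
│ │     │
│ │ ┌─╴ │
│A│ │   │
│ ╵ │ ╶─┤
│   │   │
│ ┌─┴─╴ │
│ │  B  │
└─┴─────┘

Finding the shortest path from (1, 0) to (3, 2):
Path length: 12 steps
Directions: down → right → up → up → right → right → down → left → down → right → down → left

Solution:

┌─┬─────┐
│ │4 5 6│
│ │ ┌─╴ │
│A│3│8 7│
│ ╵ │ ╶─┤
│1 2│9 0│
│ ┌─┴─╴ │
│ │  B 1│
└─┴─────┘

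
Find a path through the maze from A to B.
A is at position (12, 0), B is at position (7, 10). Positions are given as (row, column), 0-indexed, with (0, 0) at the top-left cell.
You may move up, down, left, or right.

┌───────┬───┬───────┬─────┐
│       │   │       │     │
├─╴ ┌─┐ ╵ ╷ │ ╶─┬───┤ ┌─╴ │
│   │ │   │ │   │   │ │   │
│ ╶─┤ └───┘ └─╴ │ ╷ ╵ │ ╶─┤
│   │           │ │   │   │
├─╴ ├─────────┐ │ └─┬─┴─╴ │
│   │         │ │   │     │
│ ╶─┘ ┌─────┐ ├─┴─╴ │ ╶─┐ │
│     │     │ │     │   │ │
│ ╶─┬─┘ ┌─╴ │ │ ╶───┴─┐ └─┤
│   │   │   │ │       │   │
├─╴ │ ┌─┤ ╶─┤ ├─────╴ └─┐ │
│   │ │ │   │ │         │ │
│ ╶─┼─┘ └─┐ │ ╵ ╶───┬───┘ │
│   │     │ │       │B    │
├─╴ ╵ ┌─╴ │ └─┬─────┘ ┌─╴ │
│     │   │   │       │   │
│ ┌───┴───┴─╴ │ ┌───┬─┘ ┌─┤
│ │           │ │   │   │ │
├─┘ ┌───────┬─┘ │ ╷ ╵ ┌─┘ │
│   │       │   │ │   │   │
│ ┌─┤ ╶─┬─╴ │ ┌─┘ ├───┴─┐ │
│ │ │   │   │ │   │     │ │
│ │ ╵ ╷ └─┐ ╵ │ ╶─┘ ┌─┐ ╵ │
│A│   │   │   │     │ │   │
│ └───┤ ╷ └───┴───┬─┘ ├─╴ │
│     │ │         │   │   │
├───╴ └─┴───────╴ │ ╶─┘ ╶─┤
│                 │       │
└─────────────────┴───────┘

Finding the shortest path from (12, 0) to (7, 10):
Path length: 35 steps
Directions: down → right → right → down → right → right → right → right → right → right → up → left → left → left → left → up → left → up → left → up → right → right → right → down → down → right → up → up → right → up → up → right → right → right → up

Solution:

┌───────┬───┬───────┬─────┐
│       │   │       │     │
├─╴ ┌─┐ ╵ ╷ │ ╶─┬───┤ ┌─╴ │
│   │ │   │ │   │   │ │   │
│ ╶─┤ └───┘ └─╴ │ ╷ ╵ │ ╶─┤
│   │           │ │   │   │
├─╴ ├─────────┐ │ └─┬─┴─╴ │
│   │         │ │   │     │
│ ╶─┘ ┌─────┐ ├─┴─╴ │ ╶─┐ │
│     │     │ │     │   │ │
│ ╶─┬─┘ ┌─╴ │ │ ╶───┴─┐ └─┤
│   │   │   │ │       │   │
├─╴ │ ┌─┤ ╶─┤ ├─────╴ └─┐ │
│   │ │ │   │ │         │ │
│ ╶─┼─┘ └─┐ │ ╵ ╶───┬───┘ │
│   │     │ │       │B    │
├─╴ ╵ ┌─╴ │ └─┬─────┘ ┌─╴ │
│     │   │   │↱ → → ↑│   │
│ ┌───┴───┴─╴ │ ┌───┬─┘ ┌─┤
│ │           │↑│   │   │ │
├─┘ ┌───────┬─┘ │ ╷ ╵ ┌─┘ │
│   │↱ → → ↓│↱ ↑│ │   │   │
│ ┌─┤ ╶─┬─╴ │ ┌─┘ ├───┴─┐ │
│ │ │↑ ↰│  ↓│↑│   │     │ │
│ │ ╵ ╷ └─┐ ╵ │ ╶─┘ ┌─┐ ╵ │
│A│   │↑ ↰│↳ ↑│     │ │   │
│ └───┤ ╷ └───┴───┬─┘ ├─╴ │
│↳ → ↓│ │↑ ← ← ← ↰│   │   │
├───╴ └─┴───────╴ │ ╶─┘ ╶─┤
│    ↳ → → → → → ↑│       │
└─────────────────┴───────┘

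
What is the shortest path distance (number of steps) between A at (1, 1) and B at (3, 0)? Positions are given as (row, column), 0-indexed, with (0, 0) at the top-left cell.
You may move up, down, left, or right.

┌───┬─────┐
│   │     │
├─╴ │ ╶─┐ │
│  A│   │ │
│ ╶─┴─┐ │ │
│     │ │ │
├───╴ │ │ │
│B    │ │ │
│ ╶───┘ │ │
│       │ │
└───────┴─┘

Finding path from (1, 1) to (3, 0):
Path: (1,1) → (1,0) → (2,0) → (2,1) → (2,2) → (3,2) → (3,1) → (3,0)
Distance: 7 steps

Solution:

┌───┬─────┐
│   │     │
├─╴ │ ╶─┐ │
│↓ A│   │ │
│ ╶─┴─┐ │ │
│↳ → ↓│ │ │
├───╴ │ │ │
│B ← ↲│ │ │
│ ╶───┘ │ │
│       │ │
└───────┴─┘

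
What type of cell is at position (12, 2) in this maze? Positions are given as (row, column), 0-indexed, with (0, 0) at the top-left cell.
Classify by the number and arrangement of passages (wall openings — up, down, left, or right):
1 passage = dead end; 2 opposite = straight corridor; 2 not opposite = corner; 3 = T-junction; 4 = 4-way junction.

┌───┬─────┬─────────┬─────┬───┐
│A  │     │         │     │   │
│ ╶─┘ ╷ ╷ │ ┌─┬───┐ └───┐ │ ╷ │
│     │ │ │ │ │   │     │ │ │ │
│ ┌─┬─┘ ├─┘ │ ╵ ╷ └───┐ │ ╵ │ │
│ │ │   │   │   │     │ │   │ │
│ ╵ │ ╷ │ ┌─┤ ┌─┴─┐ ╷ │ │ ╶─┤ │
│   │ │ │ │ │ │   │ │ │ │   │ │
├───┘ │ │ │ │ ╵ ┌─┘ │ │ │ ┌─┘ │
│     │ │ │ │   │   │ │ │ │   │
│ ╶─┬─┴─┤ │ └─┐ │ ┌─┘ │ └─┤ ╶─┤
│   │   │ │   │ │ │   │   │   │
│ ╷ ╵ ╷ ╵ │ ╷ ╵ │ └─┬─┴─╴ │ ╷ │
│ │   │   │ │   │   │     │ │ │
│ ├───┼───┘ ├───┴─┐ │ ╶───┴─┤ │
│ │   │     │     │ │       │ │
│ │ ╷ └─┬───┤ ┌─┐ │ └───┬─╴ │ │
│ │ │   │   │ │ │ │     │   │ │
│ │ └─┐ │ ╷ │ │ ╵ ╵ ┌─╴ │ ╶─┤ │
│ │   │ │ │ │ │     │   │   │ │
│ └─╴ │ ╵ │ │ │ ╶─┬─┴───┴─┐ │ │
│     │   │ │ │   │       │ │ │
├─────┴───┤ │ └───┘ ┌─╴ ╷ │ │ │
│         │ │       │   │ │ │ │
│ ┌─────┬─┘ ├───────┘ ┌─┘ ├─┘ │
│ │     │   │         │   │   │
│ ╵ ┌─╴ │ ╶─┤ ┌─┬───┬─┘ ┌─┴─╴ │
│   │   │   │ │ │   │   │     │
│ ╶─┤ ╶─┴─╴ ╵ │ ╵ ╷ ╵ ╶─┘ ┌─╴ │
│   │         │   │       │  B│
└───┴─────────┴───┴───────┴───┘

Checking cell at (12, 2):
Number of passages: 2
Cell type: straight corridor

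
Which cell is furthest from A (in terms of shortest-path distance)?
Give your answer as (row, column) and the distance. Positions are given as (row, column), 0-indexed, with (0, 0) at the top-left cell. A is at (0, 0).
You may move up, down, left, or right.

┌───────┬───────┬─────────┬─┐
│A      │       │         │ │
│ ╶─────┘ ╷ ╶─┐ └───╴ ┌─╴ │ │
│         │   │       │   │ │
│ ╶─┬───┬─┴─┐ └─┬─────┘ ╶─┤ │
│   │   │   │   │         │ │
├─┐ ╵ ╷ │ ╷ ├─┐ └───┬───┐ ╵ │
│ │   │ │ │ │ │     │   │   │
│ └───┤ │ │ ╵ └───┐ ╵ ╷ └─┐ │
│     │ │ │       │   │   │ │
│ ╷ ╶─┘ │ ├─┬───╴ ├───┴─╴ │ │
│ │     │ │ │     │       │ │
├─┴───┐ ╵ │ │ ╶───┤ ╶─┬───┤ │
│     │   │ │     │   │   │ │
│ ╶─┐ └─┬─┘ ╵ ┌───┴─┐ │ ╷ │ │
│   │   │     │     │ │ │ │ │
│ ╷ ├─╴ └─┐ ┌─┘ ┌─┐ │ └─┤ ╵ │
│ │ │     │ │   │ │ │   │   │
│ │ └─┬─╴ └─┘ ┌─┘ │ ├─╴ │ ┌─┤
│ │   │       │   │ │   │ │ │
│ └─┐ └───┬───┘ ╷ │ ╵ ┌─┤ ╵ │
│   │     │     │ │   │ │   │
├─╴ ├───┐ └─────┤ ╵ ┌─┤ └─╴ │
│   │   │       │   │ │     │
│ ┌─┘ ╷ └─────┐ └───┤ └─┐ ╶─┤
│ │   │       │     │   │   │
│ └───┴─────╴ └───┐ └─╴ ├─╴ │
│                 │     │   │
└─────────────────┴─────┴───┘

Computing BFS distances from A to all cells:
Furthest cell: (12, 1)
Distance: 73 steps

Path from A to the furthest cell:

┌───────┬───────┬─────────┬─┐
│A      │↱ ↓    │         │ │
│ ╶─────┘ ╷ ╶─┐ └───╴ ┌─╴ │ │
│↳ → → → ↑│↳ ↓│       │   │ │
│ ╶─┬───┬─┴─┐ └─┬─────┘ ╶─┤ │
│   │   │   │↳ ↓│         │ │
├─┐ ╵ ╷ │ ╷ ├─┐ └───┬───┐ ╵ │
│ │   │ │ │ │ │↳ → ↓│↱ ↓│   │
│ └───┤ │ │ ╵ └───┐ ╵ ╷ └─┐ │
│     │ │ │       │↳ ↑│↳ ↓│ │
│ ╷ ╶─┘ │ ├─┬───╴ ├───┴─╴ │ │
│ │     │ │ │     │↓ ← ← ↲│ │
├─┴───┐ ╵ │ │ ╶───┤ ╶─┬───┤ │
│↓ ← ↰│   │ │     │↳ ↓│   │ │
│ ╶─┐ └─┬─┘ ╵ ┌───┴─┐ │ ╷ │ │
│↓  │↑ ↰│     │↓ ← ↰│↓│ │ │ │
│ ╷ ├─╴ └─┐ ┌─┘ ┌─┐ │ └─┤ ╵ │
│↓│ │  ↑ ↰│ │↓ ↲│ │↑│↳ ↓│   │
│ │ └─┬─╴ └─┘ ┌─┘ │ ├─╴ │ ┌─┤
│↓│   │  ↑ ← ↲│   │↑│↓ ↲│ │ │
│ └─┐ └───┬───┘ ╷ │ ╵ ┌─┤ ╵ │
│↳ ↓│     │     │ │↑ ↲│ │   │
├─╴ ├───┐ └─────┤ ╵ ┌─┤ └─╴ │
│↓ ↲│↓ ↰│       │   │ │     │
│ ┌─┘ ╷ └─────┐ └───┤ └─┐ ╶─┤
│↓│B ↲│↑ ← ← ↰│     │   │   │
│ └───┴─────╴ └───┐ └─╴ ├─╴ │
│↳ → → → → → ↑    │     │   │
└─────────────────┴─────┴───┘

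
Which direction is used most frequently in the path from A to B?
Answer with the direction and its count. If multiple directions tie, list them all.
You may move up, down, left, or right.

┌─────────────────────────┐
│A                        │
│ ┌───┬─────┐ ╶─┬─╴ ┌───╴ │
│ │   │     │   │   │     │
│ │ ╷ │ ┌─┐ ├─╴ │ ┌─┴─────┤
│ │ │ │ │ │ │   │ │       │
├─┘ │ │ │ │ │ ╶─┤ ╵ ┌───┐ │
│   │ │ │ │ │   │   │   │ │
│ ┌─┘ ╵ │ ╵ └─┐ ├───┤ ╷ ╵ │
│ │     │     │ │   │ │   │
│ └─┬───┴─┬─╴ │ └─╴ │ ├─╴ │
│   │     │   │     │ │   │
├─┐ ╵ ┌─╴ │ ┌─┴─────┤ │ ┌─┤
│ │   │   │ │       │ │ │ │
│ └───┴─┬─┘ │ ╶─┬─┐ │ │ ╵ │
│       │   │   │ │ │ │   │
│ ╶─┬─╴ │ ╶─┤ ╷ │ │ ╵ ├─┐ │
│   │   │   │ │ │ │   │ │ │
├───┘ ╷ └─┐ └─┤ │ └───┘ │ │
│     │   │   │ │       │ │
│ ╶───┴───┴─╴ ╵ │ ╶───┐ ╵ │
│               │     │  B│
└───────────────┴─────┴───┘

Directions: right, right, right, right, right, right, right, right, right, down, left, down, down, right, up, right, right, right, down, down, down, left, down, down, right, down, down, down
Counts: {'right': 14, 'down': 11, 'left': 2, 'up': 1}
Most common: right (14 times)

Solution:

┌─────────────────────────┐
│A → → → → → → → → ↓      │
│ ┌───┬─────┐ ╶─┬─╴ ┌───╴ │
│ │   │     │   │↓ ↲│     │
│ │ ╷ │ ┌─┐ ├─╴ │ ┌─┴─────┤
│ │ │ │ │ │ │   │↓│↱ → → ↓│
├─┘ │ │ │ │ │ ╶─┤ ╵ ┌───┐ │
│   │ │ │ │ │   │↳ ↑│   │↓│
│ ┌─┘ ╵ │ ╵ └─┐ ├───┤ ╷ ╵ │
│ │     │     │ │   │ │  ↓│
│ └─┬───┴─┬─╴ │ └─╴ │ ├─╴ │
│   │     │   │     │ │↓ ↲│
├─┐ ╵ ┌─╴ │ ┌─┴─────┤ │ ┌─┤
│ │   │   │ │       │ │↓│ │
│ └───┴─┬─┘ │ ╶─┬─┐ │ │ ╵ │
│       │   │   │ │ │ │↳ ↓│
│ ╶─┬─╴ │ ╶─┤ ╷ │ │ ╵ ├─┐ │
│   │   │   │ │ │ │   │ │↓│
├───┘ ╷ └─┐ └─┤ │ └───┘ │ │
│     │   │   │ │       │↓│
│ ╶───┴───┴─╴ ╵ │ ╶───┐ ╵ │
│               │     │  B│
└───────────────┴─────┴───┘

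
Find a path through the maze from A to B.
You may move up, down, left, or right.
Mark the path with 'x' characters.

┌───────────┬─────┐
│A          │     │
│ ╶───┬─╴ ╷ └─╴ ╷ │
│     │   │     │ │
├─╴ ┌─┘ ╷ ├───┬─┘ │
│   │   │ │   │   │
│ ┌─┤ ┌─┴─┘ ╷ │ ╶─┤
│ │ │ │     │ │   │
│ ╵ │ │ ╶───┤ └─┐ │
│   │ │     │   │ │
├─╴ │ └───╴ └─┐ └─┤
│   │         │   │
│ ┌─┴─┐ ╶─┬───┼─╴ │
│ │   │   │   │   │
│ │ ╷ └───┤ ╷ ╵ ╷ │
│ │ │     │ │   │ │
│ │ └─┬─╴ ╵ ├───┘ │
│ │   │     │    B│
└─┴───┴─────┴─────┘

Finding the shortest path through the maze:
Path length: 30 steps
Directions: right → right → right → right → down → left → down → left → down → down → down → right → right → right → up → left → left → up → right → right → up → right → down → down → right → down → right → down → down → down

Solution:

┌───────────┬─────┐
│A x x x x  │     │
│ ╶───┬─╴ ╷ └─╴ ╷ │
│     │x x│     │ │
├─╴ ┌─┘ ╷ ├───┬─┘ │
│   │x x│ │x x│   │
│ ┌─┤ ┌─┴─┘ ╷ │ ╶─┤
│ │ │x│x x x│x│   │
│ ╵ │ │ ╶───┤ └─┐ │
│   │x│x x x│x x│ │
├─╴ │ └───╴ └─┐ └─┤
│   │x x x x  │x x│
│ ┌─┴─┐ ╶─┬───┼─╴ │
│ │   │   │   │  x│
│ │ ╷ └───┤ ╷ ╵ ╷ │
│ │ │     │ │   │x│
│ │ └─┬─╴ ╵ ├───┘ │
│ │   │     │    B│
└─┴───┴─────┴─────┘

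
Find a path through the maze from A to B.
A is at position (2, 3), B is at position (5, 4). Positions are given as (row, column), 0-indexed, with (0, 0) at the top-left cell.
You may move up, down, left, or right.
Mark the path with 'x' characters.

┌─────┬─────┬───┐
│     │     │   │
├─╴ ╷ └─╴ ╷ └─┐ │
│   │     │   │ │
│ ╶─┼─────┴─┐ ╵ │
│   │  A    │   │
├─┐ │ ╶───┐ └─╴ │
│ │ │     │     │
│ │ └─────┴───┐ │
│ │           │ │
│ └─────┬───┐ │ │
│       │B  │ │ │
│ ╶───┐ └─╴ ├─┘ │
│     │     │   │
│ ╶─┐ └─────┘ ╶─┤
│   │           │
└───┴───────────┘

Finding the shortest path from (2, 3) to (5, 4):
Path length: 26 steps
Directions: right → right → down → right → right → down → down → down → left → down → left → left → left → left → up → left → left → up → right → right → right → down → right → right → up → left

Solution:

┌─────┬─────┬───┐
│     │     │   │
├─╴ ╷ └─╴ ╷ └─┐ │
│   │     │   │ │
│ ╶─┼─────┴─┐ ╵ │
│   │  A x x│   │
├─┐ │ ╶───┐ └─╴ │
│ │ │     │x x x│
│ │ └─────┴───┐ │
│ │           │x│
│ └─────┬───┐ │ │
│x x x x│B x│ │x│
│ ╶───┐ └─╴ ├─┘ │
│x x x│x x x│x x│
│ ╶─┐ └─────┘ ╶─┤
│   │x x x x x  │
└───┴───────────┘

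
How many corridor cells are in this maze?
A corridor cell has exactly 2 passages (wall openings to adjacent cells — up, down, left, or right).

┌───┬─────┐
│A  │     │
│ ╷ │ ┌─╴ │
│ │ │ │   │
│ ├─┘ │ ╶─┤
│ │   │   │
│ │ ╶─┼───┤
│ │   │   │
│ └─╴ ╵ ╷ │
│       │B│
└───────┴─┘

Counting cells with exactly 2 passages:
Total corridor cells: 21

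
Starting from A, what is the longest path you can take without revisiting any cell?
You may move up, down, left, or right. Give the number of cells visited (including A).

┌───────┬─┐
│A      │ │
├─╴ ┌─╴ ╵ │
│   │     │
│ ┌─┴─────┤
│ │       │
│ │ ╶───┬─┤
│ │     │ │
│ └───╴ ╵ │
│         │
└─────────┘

Finding longest simple path using DFS:
Start: (0, 0)
Longest path visits 17 cells
Path: A → right → down → left → down → down → down → right → right → right → up → left → left → up → right → right → right

Solution:

┌───────┬─┐
│A ↓    │ │
├─╴ ┌─╴ ╵ │
│↓ ↲│     │
│ ┌─┴─────┤
│↓│↱ → → B│
│ │ ╶───┬─┤
│↓│↑ ← ↰│ │
│ └───╴ ╵ │
│↳ → → ↑  │
└─────────┘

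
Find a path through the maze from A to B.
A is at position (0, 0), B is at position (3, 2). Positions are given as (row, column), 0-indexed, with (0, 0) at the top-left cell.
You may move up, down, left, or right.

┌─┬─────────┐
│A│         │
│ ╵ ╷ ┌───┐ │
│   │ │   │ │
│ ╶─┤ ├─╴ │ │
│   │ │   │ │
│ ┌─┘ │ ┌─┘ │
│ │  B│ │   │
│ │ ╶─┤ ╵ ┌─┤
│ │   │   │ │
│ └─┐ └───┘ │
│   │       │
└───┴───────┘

Finding the shortest path from (0, 0) to (3, 2):
Path length: 7 steps
Directions: down → right → up → right → down → down → down

Solution:

┌─┬─────────┐
│A│↱ ↓      │
│ ╵ ╷ ┌───┐ │
│↳ ↑│↓│   │ │
│ ╶─┤ ├─╴ │ │
│   │↓│   │ │
│ ┌─┘ │ ┌─┘ │
│ │  B│ │   │
│ │ ╶─┤ ╵ ┌─┤
│ │   │   │ │
│ └─┐ └───┘ │
│   │       │
└───┴───────┘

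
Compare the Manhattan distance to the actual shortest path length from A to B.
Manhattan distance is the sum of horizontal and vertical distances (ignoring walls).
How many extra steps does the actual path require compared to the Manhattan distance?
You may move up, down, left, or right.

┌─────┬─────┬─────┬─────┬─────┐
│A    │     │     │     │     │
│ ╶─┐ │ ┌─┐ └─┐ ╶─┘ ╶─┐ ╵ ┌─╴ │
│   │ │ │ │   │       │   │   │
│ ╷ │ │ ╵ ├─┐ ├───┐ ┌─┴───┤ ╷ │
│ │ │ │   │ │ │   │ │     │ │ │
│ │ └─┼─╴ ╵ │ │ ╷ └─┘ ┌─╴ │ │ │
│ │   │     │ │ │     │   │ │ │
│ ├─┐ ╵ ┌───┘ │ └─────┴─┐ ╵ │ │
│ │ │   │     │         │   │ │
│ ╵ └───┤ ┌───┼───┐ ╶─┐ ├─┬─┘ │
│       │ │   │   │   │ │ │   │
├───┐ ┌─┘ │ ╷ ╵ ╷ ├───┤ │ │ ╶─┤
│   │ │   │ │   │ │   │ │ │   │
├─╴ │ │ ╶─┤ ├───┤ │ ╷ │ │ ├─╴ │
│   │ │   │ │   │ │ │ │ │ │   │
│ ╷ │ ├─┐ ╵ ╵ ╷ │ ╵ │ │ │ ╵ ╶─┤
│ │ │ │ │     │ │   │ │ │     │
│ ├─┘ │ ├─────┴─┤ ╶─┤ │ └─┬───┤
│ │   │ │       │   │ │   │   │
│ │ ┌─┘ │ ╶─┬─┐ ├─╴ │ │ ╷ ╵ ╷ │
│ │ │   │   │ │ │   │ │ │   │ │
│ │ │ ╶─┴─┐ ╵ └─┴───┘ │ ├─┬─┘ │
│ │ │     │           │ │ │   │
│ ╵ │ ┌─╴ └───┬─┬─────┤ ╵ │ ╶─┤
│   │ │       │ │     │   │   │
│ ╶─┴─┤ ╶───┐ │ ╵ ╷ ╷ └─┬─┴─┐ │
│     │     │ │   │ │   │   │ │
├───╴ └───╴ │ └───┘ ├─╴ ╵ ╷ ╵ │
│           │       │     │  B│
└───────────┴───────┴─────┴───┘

Manhattan distance: |14 - 0| + |14 - 0| = 28
Actual path length: 46
Extra steps: 46 - 28 = 18

Solution:

┌─────┬─────┬─────┬─────┬─────┐
│A    │     │     │     │     │
│ ╶─┐ │ ┌─┐ └─┐ ╶─┘ ╶─┐ ╵ ┌─╴ │
│↓  │ │ │ │   │       │   │   │
│ ╷ │ │ ╵ ├─┐ ├───┐ ┌─┴───┤ ╷ │
│↓│ │ │   │ │ │   │ │     │ │ │
│ │ └─┼─╴ ╵ │ │ ╷ └─┘ ┌─╴ │ │ │
│↓│   │     │ │ │     │   │ │ │
│ ├─┐ ╵ ┌───┘ │ └─────┴─┐ ╵ │ │
│↓│ │   │     │         │   │ │
│ ╵ └───┤ ┌───┼───┐ ╶─┐ ├─┬─┘ │
│↳ → ↓  │ │   │   │   │ │ │   │
├───┐ ┌─┘ │ ╷ ╵ ╷ ├───┤ │ │ ╶─┤
│   │↓│   │ │   │ │   │ │ │   │
├─╴ │ │ ╶─┤ ├───┤ │ ╷ │ │ ├─╴ │
│   │↓│   │ │   │ │ │ │ │ │   │
│ ╷ │ ├─┐ ╵ ╵ ╷ │ ╵ │ │ │ ╵ ╶─┤
│ │ │↓│ │     │ │   │ │ │     │
│ ├─┘ │ ├─────┴─┤ ╶─┤ │ └─┬───┤
│ │↓ ↲│ │       │   │ │   │   │
│ │ ┌─┘ │ ╶─┬─┐ ├─╴ │ │ ╷ ╵ ╷ │
│ │↓│   │   │ │ │   │ │ │   │ │
│ │ │ ╶─┴─┐ ╵ └─┴───┘ │ ├─┬─┘ │
│ │↓│     │           │ │ │   │
│ ╵ │ ┌─╴ └───┬─┬─────┤ ╵ │ ╶─┤
│↓ ↲│ │↱ → → ↓│ │  ↱ ↓│   │   │
│ ╶─┴─┤ ╶───┐ │ ╵ ╷ ╷ └─┬─┴─┐ │
│↳ → ↓│↑ ← ↰│↓│   │↑│↳ ↓│↱ ↓│ │
├───╴ └───╴ │ └───┘ ├─╴ ╵ ╷ ╵ │
│    ↳ → → ↑│↳ → → ↑│  ↳ ↑│↳ B│
└───────────┴───────┴─────┴───┘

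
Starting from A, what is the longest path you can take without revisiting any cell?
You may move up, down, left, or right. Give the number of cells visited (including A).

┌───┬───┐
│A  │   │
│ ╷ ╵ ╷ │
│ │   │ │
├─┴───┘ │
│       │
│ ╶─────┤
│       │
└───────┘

Finding longest simple path using DFS:
Start: (0, 0)
Longest path visits 15 cells
Path: A → right → down → right → up → right → down → down → left → left → left → down → right → right → right

Solution:

┌───┬───┐
│A ↓│↱ ↓│
│ ╷ ╵ ╷ │
│ │↳ ↑│↓│
├─┴───┘ │
│↓ ← ← ↲│
│ ╶─────┤
│↳ → → B│
└───────┘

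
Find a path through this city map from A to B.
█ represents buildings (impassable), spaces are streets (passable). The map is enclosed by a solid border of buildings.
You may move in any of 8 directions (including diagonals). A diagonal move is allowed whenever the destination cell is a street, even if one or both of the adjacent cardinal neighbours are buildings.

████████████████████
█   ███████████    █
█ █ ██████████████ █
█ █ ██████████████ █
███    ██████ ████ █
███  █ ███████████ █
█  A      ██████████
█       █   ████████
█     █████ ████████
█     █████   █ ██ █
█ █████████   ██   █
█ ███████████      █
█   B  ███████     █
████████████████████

Finding the shortest path from A to B:
Movement: 8-directional
Path length: 8 steps
Directions: down → down → down-left → down-left → down → down-right → right → right

Solution:

████████████████████
█   ███████████    █
█ █ ██████████████ █
█ █ ██████████████ █
███    ██████ ████ █
███  █ ███████████ █
█  A      ██████████
█  ↓    █   ████████
█  ↙  █████ ████████
█ ↙   █████   █ ██ █
█↓█████████   ██   █
█↘███████████      █
█ →→B  ███████     █
████████████████████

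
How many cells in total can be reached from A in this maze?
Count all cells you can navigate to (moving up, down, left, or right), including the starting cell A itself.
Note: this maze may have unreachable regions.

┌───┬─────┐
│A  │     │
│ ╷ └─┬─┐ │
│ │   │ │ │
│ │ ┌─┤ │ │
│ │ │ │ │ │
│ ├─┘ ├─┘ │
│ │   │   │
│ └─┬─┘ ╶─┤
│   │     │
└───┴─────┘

Using BFS/flood-fill to find all reachable cells from A:
Maze size: 5 × 5 = 25 total cells
15 cell(s) are walled off and cannot be reached from A.
Reachable cells: 10

Reachable region (· marks reachable cells):

┌───┬─────┐
│A ·│     │
│ ╷ └─┬─┐ │
│·│· ·│ │ │
│ │ ┌─┤ │ │
│·│·│ │ │ │
│ ├─┘ ├─┘ │
│·│   │   │
│ └─┬─┘ ╶─┤
│· ·│     │
└───┴─────┘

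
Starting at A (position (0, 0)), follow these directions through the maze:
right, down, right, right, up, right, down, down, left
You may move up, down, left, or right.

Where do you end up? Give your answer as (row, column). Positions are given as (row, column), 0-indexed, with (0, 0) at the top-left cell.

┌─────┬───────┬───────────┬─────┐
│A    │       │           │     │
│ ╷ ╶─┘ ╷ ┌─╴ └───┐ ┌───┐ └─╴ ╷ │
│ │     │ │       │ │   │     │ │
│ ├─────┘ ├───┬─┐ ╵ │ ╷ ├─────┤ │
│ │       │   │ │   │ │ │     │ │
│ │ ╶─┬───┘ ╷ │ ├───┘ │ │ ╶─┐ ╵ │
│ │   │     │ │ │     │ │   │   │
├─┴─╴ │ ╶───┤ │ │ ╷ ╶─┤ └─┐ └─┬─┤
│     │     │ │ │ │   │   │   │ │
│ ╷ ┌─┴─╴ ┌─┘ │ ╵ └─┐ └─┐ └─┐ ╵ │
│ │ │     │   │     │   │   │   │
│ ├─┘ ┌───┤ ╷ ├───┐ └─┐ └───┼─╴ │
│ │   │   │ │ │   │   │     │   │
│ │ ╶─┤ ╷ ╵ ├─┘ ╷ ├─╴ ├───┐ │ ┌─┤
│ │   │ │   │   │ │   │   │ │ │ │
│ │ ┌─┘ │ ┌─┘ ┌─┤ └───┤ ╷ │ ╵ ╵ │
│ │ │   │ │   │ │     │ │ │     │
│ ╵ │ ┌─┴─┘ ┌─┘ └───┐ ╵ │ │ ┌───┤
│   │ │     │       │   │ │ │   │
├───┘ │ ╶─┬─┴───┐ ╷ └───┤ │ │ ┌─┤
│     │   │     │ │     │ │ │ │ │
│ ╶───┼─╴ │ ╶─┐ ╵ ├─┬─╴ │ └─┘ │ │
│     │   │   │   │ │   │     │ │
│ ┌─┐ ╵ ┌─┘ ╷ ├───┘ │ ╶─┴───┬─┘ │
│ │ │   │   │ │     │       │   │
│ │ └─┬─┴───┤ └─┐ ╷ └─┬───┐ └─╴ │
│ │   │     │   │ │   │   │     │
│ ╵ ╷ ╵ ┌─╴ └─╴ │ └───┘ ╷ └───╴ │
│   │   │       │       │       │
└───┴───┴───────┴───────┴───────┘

Following directions step by step:
Start: (0, 0)
  right: (0, 0) → (0, 1)
  down: (0, 1) → (1, 1)
  right: (1, 1) → (1, 2)
  right: (1, 2) → (1, 3)
  up: (1, 3) → (0, 3)
  right: (0, 3) → (0, 4)
  down: (0, 4) → (1, 4)
  down: (1, 4) → (2, 4)
  left: (2, 4) → (2, 3)
Final position: (2, 3)

Path taken:

┌─────┬───────┬───────────┬─────┐
│A ↓  │↱ ↓    │           │     │
│ ╷ ╶─┘ ╷ ┌─╴ └───┐ ┌───┐ └─╴ ╷ │
│ │↳ → ↑│↓│       │ │   │     │ │
│ ├─────┘ ├───┬─┐ ╵ │ ╷ ├─────┤ │
│ │    B ↲│   │ │   │ │ │     │ │
│ │ ╶─┬───┘ ╷ │ ├───┘ │ │ ╶─┐ ╵ │
│ │   │     │ │ │     │ │   │   │
├─┴─╴ │ ╶───┤ │ │ ╷ ╶─┤ └─┐ └─┬─┤
│     │     │ │ │ │   │   │   │ │
│ ╷ ┌─┴─╴ ┌─┘ │ ╵ └─┐ └─┐ └─┐ ╵ │
│ │ │     │   │     │   │   │   │
│ ├─┘ ┌───┤ ╷ ├───┐ └─┐ └───┼─╴ │
│ │   │   │ │ │   │   │     │   │
│ │ ╶─┤ ╷ ╵ ├─┘ ╷ ├─╴ ├───┐ │ ┌─┤
│ │   │ │   │   │ │   │   │ │ │ │
│ │ ┌─┘ │ ┌─┘ ┌─┤ └───┤ ╷ │ ╵ ╵ │
│ │ │   │ │   │ │     │ │ │     │
│ ╵ │ ┌─┴─┘ ┌─┘ └───┐ ╵ │ │ ┌───┤
│   │ │     │       │   │ │ │   │
├───┘ │ ╶─┬─┴───┐ ╷ └───┤ │ │ ┌─┤
│     │   │     │ │     │ │ │ │ │
│ ╶───┼─╴ │ ╶─┐ ╵ ├─┬─╴ │ └─┘ │ │
│     │   │   │   │ │   │     │ │
│ ┌─┐ ╵ ┌─┘ ╷ ├───┘ │ ╶─┴───┬─┘ │
│ │ │   │   │ │     │       │   │
│ │ └─┬─┴───┤ └─┐ ╷ └─┬───┐ └─╴ │
│ │   │     │   │ │   │   │     │
│ ╵ ╷ ╵ ┌─╴ └─╴ │ └───┘ ╷ └───╴ │
│   │   │       │       │       │
└───┴───┴───────┴───────┴───────┘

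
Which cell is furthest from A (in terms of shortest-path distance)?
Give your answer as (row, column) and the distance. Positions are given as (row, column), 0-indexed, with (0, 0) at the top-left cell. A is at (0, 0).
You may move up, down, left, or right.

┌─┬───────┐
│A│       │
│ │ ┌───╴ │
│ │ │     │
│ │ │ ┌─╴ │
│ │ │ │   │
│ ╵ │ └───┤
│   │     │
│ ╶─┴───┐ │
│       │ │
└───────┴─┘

Computing BFS distances from A to all cells:
Furthest cell: (4, 4)
Distance: 18 steps

Path from A to the furthest cell:

┌─┬───────┐
│A│↱ → → ↓│
│ │ ┌───╴ │
│↓│↑│↓ ← ↲│
│ │ │ ┌─╴ │
│↓│↑│↓│   │
│ ╵ │ └───┤
│↳ ↑│↳ → ↓│
│ ╶─┴───┐ │
│       │B│
└───────┴─┘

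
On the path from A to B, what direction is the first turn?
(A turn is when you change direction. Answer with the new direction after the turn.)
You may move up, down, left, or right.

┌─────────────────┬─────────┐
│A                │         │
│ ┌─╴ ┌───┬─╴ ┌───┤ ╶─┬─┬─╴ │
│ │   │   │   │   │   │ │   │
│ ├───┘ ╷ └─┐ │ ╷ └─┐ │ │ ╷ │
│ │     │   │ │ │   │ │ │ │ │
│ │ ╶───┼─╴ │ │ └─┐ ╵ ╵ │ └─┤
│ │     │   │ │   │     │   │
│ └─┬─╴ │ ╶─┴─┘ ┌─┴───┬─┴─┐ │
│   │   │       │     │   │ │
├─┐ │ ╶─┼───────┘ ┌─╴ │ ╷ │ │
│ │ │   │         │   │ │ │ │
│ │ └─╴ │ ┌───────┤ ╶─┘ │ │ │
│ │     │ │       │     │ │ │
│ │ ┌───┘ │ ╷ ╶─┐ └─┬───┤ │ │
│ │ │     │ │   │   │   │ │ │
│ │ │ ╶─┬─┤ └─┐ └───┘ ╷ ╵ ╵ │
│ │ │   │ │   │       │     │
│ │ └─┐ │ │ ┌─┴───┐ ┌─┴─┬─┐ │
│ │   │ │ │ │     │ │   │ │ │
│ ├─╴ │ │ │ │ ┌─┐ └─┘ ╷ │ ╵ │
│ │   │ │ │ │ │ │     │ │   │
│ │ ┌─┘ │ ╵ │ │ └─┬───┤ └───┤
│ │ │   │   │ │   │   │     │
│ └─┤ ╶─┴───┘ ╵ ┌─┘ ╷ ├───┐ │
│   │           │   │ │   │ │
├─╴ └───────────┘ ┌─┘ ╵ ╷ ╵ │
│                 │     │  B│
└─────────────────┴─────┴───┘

Directions: down, down, down, down, right, down, down, right, right, up, left, up, right, up, left, left, up, right, right, up, right, down, right, down, left, down, right, right, right, up, up, up, right, down, right, down, right, up, up, left, up, right, right, right, right, down, left, down, down, right, down, down, down, down, down, left, up, up, up, up, left, down, down, left, left, up, right, up, left, left, down, left, left, left, left, down, down, left, left, down, right, down, down, down, left, down, right, right, right, right, up, up, up, right, right, down, right, right, up, right, down, down, right, right, down, down
First turn direction: right

Solution:

┌─────────────────┬─────────┐
│A                │↱ → → → ↓│
│ ┌─╴ ┌───┬─╴ ┌───┤ ╶─┬─┬─╴ │
│↓│   │↱ ↓│   │↱ ↓│↑ ↰│ │↓ ↲│
│ ├───┘ ╷ └─┐ │ ╷ └─┐ │ │ ╷ │
│↓│↱ → ↑│↳ ↓│ │↑│↳ ↓│↑│ │↓│ │
│ │ ╶───┼─╴ │ │ └─┐ ╵ ╵ │ └─┤
│↓│↑ ← ↰│↓ ↲│ │↑  │↳ ↑  │↳ ↓│
│ └─┬─╴ │ ╶─┴─┘ ┌─┴───┬─┴─┐ │
│↳ ↓│↱ ↑│↳ → → ↑│↓ ← ↰│↓ ↰│↓│
├─┐ │ ╶─┼───────┘ ┌─╴ │ ╷ │ │
│ │↓│↑ ↰│↓ ← ← ← ↲│↱ ↑│↓│↑│↓│
│ │ └─╴ │ ┌───────┤ ╶─┘ │ │ │
│ │↳ → ↑│↓│       │↑ ← ↲│↑│↓│
│ │ ┌───┘ │ ╷ ╶─┐ └─┬───┤ │ │
│ │ │↓ ← ↲│ │   │   │   │↑│↓│
│ │ │ ╶─┬─┤ └─┐ └───┘ ╷ ╵ ╵ │
│ │ │↳ ↓│ │   │       │  ↑ ↲│
│ │ └─┐ │ │ ┌─┴───┐ ┌─┴─┬─┐ │
│ │   │↓│ │ │↱ → ↓│ │↱ ↓│ │ │
│ ├─╴ │ │ │ │ ┌─┐ └─┘ ╷ │ ╵ │
│ │   │↓│ │ │↑│ │↳ → ↑│↓│   │
│ │ ┌─┘ │ ╵ │ │ └─┬───┤ └───┤
│ │ │↓ ↲│   │↑│   │   │↳ → ↓│
│ └─┤ ╶─┴───┘ ╵ ┌─┘ ╷ ├───┐ │
│   │↳ → → → ↑  │   │ │   │↓│
├─╴ └───────────┘ ┌─┘ ╵ ╷ ╵ │
│                 │     │  B│
└─────────────────┴─────┴───┘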